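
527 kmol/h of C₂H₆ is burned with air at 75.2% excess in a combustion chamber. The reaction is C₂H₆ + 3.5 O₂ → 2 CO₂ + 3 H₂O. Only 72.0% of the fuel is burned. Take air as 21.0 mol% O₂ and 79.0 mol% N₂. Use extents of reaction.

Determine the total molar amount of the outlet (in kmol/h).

16100 kmol/h

Stoichiometric O₂ = 3.5 × 527 = 1844 kmol/h; O₂ fed = 1844 × 1.752 = 3232 kmol/h.
N₂ fed = 3232 × 79/21 = 12160 kmol/h.
Fuel reacted = 0.72 × 527 → ξ = 379.4 kmol/h.
Outlet (n = n₀ + ν ξ):
  C₂H₆: 527 − 1(379.4) = 147.6
  O₂: 3232 − 3.5(379.4) = 1904
  N₂: 12160 (inert)
  CO₂: 0 + 2(379.4) = 758.9
  H₂O: 0 + 3(379.4) = 1138
Total out = 147.6 + 1904 + 12160 + 758.9 + 1138 = 16110 kmol/h.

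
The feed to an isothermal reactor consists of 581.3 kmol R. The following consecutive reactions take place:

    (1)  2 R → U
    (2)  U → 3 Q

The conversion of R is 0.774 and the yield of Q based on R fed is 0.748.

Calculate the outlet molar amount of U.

Conversion of R: R consumed = 2ξ₁ = 0.774 × 581.3 → ξ₁ = 225 kmol.
Yield of Q: 3ξ₂ / 581.3 = 0.748 → ξ₂ = 144.9 kmol.
Outlet amounts (n = n₀ + Σ ν·ξ):
  R: 581.3 − 2(225) = 131.4
  U: 0 + 1(225) − 1(144.9) = 80.03
  Q: 0 + 3(144.9) = 434.8

80 kmol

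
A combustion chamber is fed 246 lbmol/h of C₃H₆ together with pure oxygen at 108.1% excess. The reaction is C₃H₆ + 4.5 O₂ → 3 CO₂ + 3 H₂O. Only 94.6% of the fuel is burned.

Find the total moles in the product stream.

Stoichiometric O₂ = 4.5 × 246 = 1107 lbmol/h; O₂ fed = 1107 × 2.081 = 2304 lbmol/h.
Fuel reacted = 0.946 × 246 → ξ = 232.7 lbmol/h.
Outlet (n = n₀ + ν ξ):
  C₃H₆: 246 − 1(232.7) = 13.28
  O₂: 2304 − 4.5(232.7) = 1256
  CO₂: 0 + 3(232.7) = 698.1
  H₂O: 0 + 3(232.7) = 698.1
Total out = 13.28 + 1256 + 698.1 + 698.1 = 2666 lbmol/h.

2670 lbmol/h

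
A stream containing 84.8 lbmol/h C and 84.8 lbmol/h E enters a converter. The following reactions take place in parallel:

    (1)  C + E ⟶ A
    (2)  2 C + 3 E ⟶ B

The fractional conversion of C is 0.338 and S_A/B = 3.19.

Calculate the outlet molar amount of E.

Conversion of C: C consumed = 0.338 × 84.8 = 28.66 lbmol/h = 1ξ₁ + 2ξ₂.
Selectivity: 1ξ₁ / (1ξ₂) = 3.19 → ξ₁ = 3.19 ξ₂.
Substitute: (1·3.19 + 2) ξ₂ = 28.66 → ξ₂ = 5.523 lbmol/h, ξ₁ = 17.62 lbmol/h.
Outlet amounts (n = n₀ + Σ ν·ξ):
  C: 84.8 − 1(17.62) − 2(5.523) = 56.14
  E: 84.8 − 1(17.62) − 3(5.523) = 50.61
  A: 0 + 1(17.62) = 17.62
  B: 0 + 1(5.523) = 5.523

50.6 lbmol/h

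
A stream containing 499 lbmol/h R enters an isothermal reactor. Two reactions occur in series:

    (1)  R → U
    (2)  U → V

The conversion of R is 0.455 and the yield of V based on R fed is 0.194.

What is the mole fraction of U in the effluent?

Conversion of R: R consumed = 1ξ₁ = 0.455 × 499 → ξ₁ = 227 lbmol/h.
Yield of V: 1ξ₂ / 499 = 0.194 → ξ₂ = 96.81 lbmol/h.
Outlet amounts (n = n₀ + Σ ν·ξ):
  R: 499 − 1(227) = 272
  U: 0 + 1(227) − 1(96.81) = 130.2
  V: 0 + 1(96.81) = 96.81
Total out = 499 lbmol/h; y_U = 130.2 / 499 = 0.261.

0.261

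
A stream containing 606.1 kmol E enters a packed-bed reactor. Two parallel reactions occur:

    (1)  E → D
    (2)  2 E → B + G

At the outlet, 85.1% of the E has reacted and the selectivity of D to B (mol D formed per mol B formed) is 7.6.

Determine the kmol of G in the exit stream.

Conversion of E: E consumed = 0.851 × 606.1 = 515.8 kmol = 1ξ₁ + 2ξ₂.
Selectivity: 1ξ₁ / (1ξ₂) = 7.6 → ξ₁ = 7.6 ξ₂.
Substitute: (1·7.6 + 2) ξ₂ = 515.8 → ξ₂ = 53.73 kmol, ξ₁ = 408.3 kmol.
Outlet amounts (n = n₀ + Σ ν·ξ):
  E: 606.1 − 1(408.3) − 2(53.73) = 90.31
  D: 0 + 1(408.3) = 408.3
  B: 0 + 1(53.73) = 53.73
  G: 0 + 1(53.73) = 53.73

53.7 kmol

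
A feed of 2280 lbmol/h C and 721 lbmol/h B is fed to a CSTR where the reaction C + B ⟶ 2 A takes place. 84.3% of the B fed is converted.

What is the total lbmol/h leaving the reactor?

3000 lbmol/h

B reacted = 0.843 × 721 = 607.8 lbmol/h; ν_B = −1, so ξ = 607.8/1 = 607.8 lbmol/h.
Outlet amounts (n = n₀ + ν ξ):
  C: 2280 − 1(607.8) = 1672
  B: 721 − 1(607.8) = 113.2
  A: 0 + 2(607.8) = 1216
Total out = 1672 + 113.2 + 1216 = 3001 lbmol/h.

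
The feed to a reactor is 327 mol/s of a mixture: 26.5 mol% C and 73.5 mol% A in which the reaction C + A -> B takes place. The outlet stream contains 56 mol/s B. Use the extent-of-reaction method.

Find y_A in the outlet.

0.68

For B: n = n₀ + 1ξ → 56 = 0 + 1ξ, giving ξ = 56 mol/s.
Outlet amounts (n = n₀ + ν ξ):
  C: 86.66 − 1(56) = 30.66
  A: 240.3 − 1(56) = 184.3
  B: 0 + 1(56) = 56
Total out = 271 mol/s; y_A = 184.3 / 271 = 0.6802.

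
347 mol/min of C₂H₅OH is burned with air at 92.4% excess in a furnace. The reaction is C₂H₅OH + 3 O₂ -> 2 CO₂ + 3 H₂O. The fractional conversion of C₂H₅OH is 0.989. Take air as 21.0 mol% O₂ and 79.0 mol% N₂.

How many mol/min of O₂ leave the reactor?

Stoichiometric O₂ = 3 × 347 = 1041 mol/min; O₂ fed = 1041 × 1.924 = 2003 mol/min.
N₂ fed = 2003 × 79/21 = 7535 mol/min.
Fuel reacted = 0.989 × 347 → ξ = 343.2 mol/min.
Outlet (n = n₀ + ν ξ):
  C₂H₅OH: 347 − 1(343.2) = 3.817
  O₂: 2003 − 3(343.2) = 973.3
  N₂: 7535 (inert)
  CO₂: 0 + 2(343.2) = 686.4
  H₂O: 0 + 3(343.2) = 1030

973 mol/min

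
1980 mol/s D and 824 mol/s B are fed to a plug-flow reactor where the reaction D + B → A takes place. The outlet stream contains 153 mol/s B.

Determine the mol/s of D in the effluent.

1310 mol/s

For B: n = n₀ − 1ξ → 153 = 824 − 1ξ, giving ξ = 671 mol/s.
Outlet amounts (n = n₀ + ν ξ):
  D: 1980 − 1(671) = 1309
  B: 824 − 1(671) = 153
  A: 0 + 1(671) = 671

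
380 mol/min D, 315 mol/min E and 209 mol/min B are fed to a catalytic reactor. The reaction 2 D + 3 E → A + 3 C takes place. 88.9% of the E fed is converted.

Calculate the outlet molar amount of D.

193 mol/min

E reacted = 0.889 × 315 = 280 mol/min; ν_E = −3, so ξ = 280/3 = 93.35 mol/min.
Outlet amounts (n = n₀ + ν ξ):
  D: 380 − 2(93.35) = 193.3
  E: 315 − 3(93.35) = 34.96
  A: 0 + 1(93.35) = 93.35
  C: 0 + 3(93.35) = 280
  B: 209 (inert)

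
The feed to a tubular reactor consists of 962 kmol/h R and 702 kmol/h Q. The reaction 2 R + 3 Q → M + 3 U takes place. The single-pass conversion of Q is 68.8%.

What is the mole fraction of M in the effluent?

0.107

Q reacted = 0.688 × 702 = 483 kmol/h; ν_Q = −3, so ξ = 483/3 = 161 kmol/h.
Outlet amounts (n = n₀ + ν ξ):
  R: 962 − 2(161) = 640
  Q: 702 − 3(161) = 219
  M: 0 + 1(161) = 161
  U: 0 + 3(161) = 483
Total out = 1503 kmol/h; y_M = 161 / 1503 = 0.1071.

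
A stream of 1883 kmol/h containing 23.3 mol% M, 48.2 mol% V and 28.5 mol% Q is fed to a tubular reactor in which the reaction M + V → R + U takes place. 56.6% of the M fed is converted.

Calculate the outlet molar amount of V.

M reacted = 0.566 × 438.7 = 248.3 kmol/h; ν_M = −1, so ξ = 248.3/1 = 248.3 kmol/h.
Outlet amounts (n = n₀ + ν ξ):
  M: 438.7 − 1(248.3) = 190.4
  V: 907.6 − 1(248.3) = 659.3
  R: 0 + 1(248.3) = 248.3
  U: 0 + 1(248.3) = 248.3
  Q: 536.7 (inert)

659 kmol/h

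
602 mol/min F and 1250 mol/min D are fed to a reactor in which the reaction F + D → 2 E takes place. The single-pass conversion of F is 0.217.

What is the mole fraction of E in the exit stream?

F reacted = 0.217 × 602 = 130.6 mol/min; ν_F = −1, so ξ = 130.6/1 = 130.6 mol/min.
Outlet amounts (n = n₀ + ν ξ):
  F: 602 − 1(130.6) = 471.4
  D: 1250 − 1(130.6) = 1119
  E: 0 + 2(130.6) = 261.3
Total out = 1852 mol/min; y_E = 261.3 / 1852 = 0.1411.

0.141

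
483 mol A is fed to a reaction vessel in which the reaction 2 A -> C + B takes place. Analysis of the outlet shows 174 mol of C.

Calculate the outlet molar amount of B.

For C: n = n₀ + 1ξ → 174 = 0 + 1ξ, giving ξ = 174 mol.
Outlet amounts (n = n₀ + ν ξ):
  A: 483 − 2(174) = 135
  C: 0 + 1(174) = 174
  B: 0 + 1(174) = 174

174 mol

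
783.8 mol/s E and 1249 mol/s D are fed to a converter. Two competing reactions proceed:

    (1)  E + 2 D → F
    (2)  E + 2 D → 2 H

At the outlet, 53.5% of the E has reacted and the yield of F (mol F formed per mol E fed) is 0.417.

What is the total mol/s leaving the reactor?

1290 mol/s

Yield of F: 1ξ₁ / 783.8 = 0.417 → ξ₁ = 326.8 mol/s.
Conversion of E: 1ξ₁ + 1ξ₂ = 0.535 × 783.8 = 419.3 → ξ₂ = 92.49 mol/s.
Outlet amounts (n = n₀ + Σ ν·ξ):
  E: 783.8 − 1(326.8) − 1(92.49) = 364.5
  D: 1249 − 2(326.8) − 2(92.49) = 410.3
  F: 0 + 1(326.8) = 326.8
  H: 0 + 2(92.49) = 185
Total out = 364.5 + 410.3 + 326.8 + 185 = 1287 mol/s.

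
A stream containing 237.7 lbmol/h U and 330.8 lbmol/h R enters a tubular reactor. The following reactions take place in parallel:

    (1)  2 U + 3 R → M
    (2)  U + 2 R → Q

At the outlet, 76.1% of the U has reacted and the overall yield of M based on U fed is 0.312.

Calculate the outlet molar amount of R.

43.2 lbmol/h

Yield of M: 1ξ₁ / 237.7 = 0.312 → ξ₁ = 74.16 lbmol/h.
Conversion of U: 2ξ₁ + 1ξ₂ = 0.761 × 237.7 = 180.9 → ξ₂ = 32.56 lbmol/h.
Outlet amounts (n = n₀ + Σ ν·ξ):
  U: 237.7 − 2(74.16) − 1(32.56) = 56.81
  R: 330.8 − 3(74.16) − 2(32.56) = 43.18
  M: 0 + 1(74.16) = 74.16
  Q: 0 + 1(32.56) = 32.56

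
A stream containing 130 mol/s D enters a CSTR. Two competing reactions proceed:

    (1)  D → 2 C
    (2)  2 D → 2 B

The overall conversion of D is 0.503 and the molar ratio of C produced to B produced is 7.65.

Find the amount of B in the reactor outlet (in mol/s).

Conversion of D: D consumed = 0.503 × 130 = 65.39 mol/s = 1ξ₁ + 2ξ₂.
Selectivity: 2ξ₁ / (2ξ₂) = 7.65 → ξ₁ = 7.65 ξ₂.
Substitute: (1·7.65 + 2) ξ₂ = 65.39 → ξ₂ = 6.776 mol/s, ξ₁ = 51.84 mol/s.
Outlet amounts (n = n₀ + Σ ν·ξ):
  D: 130 − 1(51.84) − 2(6.776) = 64.61
  C: 0 + 2(51.84) = 103.7
  B: 0 + 2(6.776) = 13.55

13.6 mol/s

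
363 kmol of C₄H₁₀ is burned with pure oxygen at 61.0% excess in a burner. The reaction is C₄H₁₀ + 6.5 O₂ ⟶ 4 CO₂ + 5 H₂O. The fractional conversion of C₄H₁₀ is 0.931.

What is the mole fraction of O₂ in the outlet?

Stoichiometric O₂ = 6.5 × 363 = 2360 kmol; O₂ fed = 2360 × 1.610 = 3799 kmol.
Fuel reacted = 0.931 × 363 → ξ = 338 kmol.
Outlet (n = n₀ + ν ξ):
  C₄H₁₀: 363 − 1(338) = 25.05
  O₂: 3799 − 6.5(338) = 1602
  CO₂: 0 + 4(338) = 1352
  H₂O: 0 + 5(338) = 1690
Total out = 4669 kmol; y_O₂ = 1602 / 4669 = 0.3432.

0.343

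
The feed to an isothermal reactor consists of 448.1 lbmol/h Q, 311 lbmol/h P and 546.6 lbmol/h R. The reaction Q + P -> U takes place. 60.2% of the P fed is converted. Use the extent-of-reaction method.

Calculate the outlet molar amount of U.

P reacted = 0.602 × 311 = 187.2 lbmol/h; ν_P = −1, so ξ = 187.2/1 = 187.2 lbmol/h.
Outlet amounts (n = n₀ + ν ξ):
  Q: 448.1 − 1(187.2) = 260.9
  P: 311 − 1(187.2) = 123.8
  U: 0 + 1(187.2) = 187.2
  R: 546.6 (inert)

187 lbmol/h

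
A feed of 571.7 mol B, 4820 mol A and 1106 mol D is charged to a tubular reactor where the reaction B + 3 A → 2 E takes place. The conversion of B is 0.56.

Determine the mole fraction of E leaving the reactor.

0.109

B reacted = 0.56 × 571.7 = 320.2 mol; ν_B = −1, so ξ = 320.2/1 = 320.2 mol.
Outlet amounts (n = n₀ + ν ξ):
  B: 571.7 − 1(320.2) = 251.5
  A: 4820 − 3(320.2) = 3860
  E: 0 + 2(320.2) = 640.3
  D: 1106 (inert)
Total out = 5857 mol; y_E = 640.3 / 5857 = 0.1093.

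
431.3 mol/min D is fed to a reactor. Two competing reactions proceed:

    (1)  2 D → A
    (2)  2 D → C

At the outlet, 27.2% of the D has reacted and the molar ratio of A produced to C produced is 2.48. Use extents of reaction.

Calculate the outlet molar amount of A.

Conversion of D: D consumed = 0.272 × 431.3 = 117.3 mol/min = 2ξ₁ + 2ξ₂.
Selectivity: 1ξ₁ / (1ξ₂) = 2.48 → ξ₁ = 2.48 ξ₂.
Substitute: (2·2.48 + 2) ξ₂ = 117.3 → ξ₂ = 16.86 mol/min, ξ₁ = 41.8 mol/min.
Outlet amounts (n = n₀ + Σ ν·ξ):
  D: 431.3 − 2(41.8) − 2(16.86) = 314
  A: 0 + 1(41.8) = 41.8
  C: 0 + 1(16.86) = 16.86

41.8 mol/min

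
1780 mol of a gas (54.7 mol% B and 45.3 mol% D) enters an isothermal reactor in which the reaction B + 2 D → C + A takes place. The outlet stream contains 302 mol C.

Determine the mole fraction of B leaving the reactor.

0.454

For C: n = n₀ + 1ξ → 302 = 0 + 1ξ, giving ξ = 302 mol.
Outlet amounts (n = n₀ + ν ξ):
  B: 973.7 − 1(302) = 671.7
  D: 806.3 − 2(302) = 202.3
  C: 0 + 1(302) = 302
  A: 0 + 1(302) = 302
Total out = 1478 mol; y_B = 671.7 / 1478 = 0.4544.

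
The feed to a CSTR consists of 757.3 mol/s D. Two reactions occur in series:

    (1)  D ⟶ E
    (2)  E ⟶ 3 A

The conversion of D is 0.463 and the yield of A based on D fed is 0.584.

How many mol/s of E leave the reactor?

203 mol/s

Conversion of D: D consumed = 1ξ₁ = 0.463 × 757.3 → ξ₁ = 350.6 mol/s.
Yield of A: 3ξ₂ / 757.3 = 0.584 → ξ₂ = 147.4 mol/s.
Outlet amounts (n = n₀ + Σ ν·ξ):
  D: 757.3 − 1(350.6) = 406.7
  E: 0 + 1(350.6) − 1(147.4) = 203.2
  A: 0 + 3(147.4) = 442.3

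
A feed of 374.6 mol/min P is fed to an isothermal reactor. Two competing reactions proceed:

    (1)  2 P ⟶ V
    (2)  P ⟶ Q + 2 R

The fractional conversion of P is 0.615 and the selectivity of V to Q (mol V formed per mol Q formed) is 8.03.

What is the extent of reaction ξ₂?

Conversion of P: P consumed = 0.615 × 374.6 = 230.4 mol/min = 2ξ₁ + 1ξ₂.
Selectivity: 1ξ₁ / (1ξ₂) = 8.03 → ξ₁ = 8.03 ξ₂.
Substitute: (2·8.03 + 1) ξ₂ = 230.4 → ξ₂ = 13.5 mol/min, ξ₁ = 108.4 mol/min.
Outlet amounts (n = n₀ + Σ ν·ξ):
  P: 374.6 − 2(108.4) − 1(13.5) = 144.2
  V: 0 + 1(108.4) = 108.4
  Q: 0 + 1(13.5) = 13.5
  R: 0 + 2(13.5) = 27.01

ξ₂ = 13.5 mol/min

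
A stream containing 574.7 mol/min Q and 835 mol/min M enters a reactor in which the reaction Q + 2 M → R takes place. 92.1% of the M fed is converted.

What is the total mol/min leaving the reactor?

641 mol/min

M reacted = 0.921 × 835 = 769 mol/min; ν_M = −2, so ξ = 769/2 = 384.5 mol/min.
Outlet amounts (n = n₀ + ν ξ):
  Q: 574.7 − 1(384.5) = 190.2
  M: 835 − 2(384.5) = 65.96
  R: 0 + 1(384.5) = 384.5
Total out = 190.2 + 65.96 + 384.5 = 640.7 mol/min.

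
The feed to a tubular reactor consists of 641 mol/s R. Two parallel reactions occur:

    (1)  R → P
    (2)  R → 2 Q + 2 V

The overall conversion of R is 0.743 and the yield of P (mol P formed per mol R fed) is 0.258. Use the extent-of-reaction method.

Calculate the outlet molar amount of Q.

Yield of P: 1ξ₁ / 641 = 0.258 → ξ₁ = 165.4 mol/s.
Conversion of R: 1ξ₁ + 1ξ₂ = 0.743 × 641 = 476.3 → ξ₂ = 310.9 mol/s.
Outlet amounts (n = n₀ + Σ ν·ξ):
  R: 641 − 1(165.4) − 1(310.9) = 164.7
  P: 0 + 1(165.4) = 165.4
  Q: 0 + 2(310.9) = 621.8
  V: 0 + 2(310.9) = 621.8

622 mol/s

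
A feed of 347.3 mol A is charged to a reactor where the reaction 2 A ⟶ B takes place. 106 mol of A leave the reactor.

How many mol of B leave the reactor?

For A: n = n₀ − 2ξ → 106 = 347.3 − 2ξ, giving ξ = 120.7 mol.
Outlet amounts (n = n₀ + ν ξ):
  A: 347.3 − 2(120.7) = 106
  B: 0 + 1(120.7) = 120.7

121 mol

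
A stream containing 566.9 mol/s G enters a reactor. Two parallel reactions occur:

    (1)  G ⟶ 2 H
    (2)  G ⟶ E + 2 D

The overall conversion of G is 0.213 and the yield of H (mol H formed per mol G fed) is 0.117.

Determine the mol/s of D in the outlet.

175 mol/s

Yield of H: 2ξ₁ / 566.9 = 0.117 → ξ₁ = 33.16 mol/s.
Conversion of G: 1ξ₁ + 1ξ₂ = 0.213 × 566.9 = 120.7 → ξ₂ = 87.59 mol/s.
Outlet amounts (n = n₀ + Σ ν·ξ):
  G: 566.9 − 1(33.16) − 1(87.59) = 446.2
  H: 0 + 2(33.16) = 66.33
  E: 0 + 1(87.59) = 87.59
  D: 0 + 2(87.59) = 175.2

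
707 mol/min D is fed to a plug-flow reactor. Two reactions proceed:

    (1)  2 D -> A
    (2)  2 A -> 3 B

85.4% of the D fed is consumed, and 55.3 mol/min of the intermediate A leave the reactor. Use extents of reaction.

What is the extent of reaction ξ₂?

ξ₂ = 123 mol/min

Conversion of D: D consumed = 2ξ₁ = 0.854 × 707 → ξ₁ = 301.9 mol/min.
A balance: n_A = 0 + 1ξ₁ − 2ξ₂ = 55.3 → ξ₂ = (1·301.9 − 55.3)/2 = 123.3 mol/min.
Outlet amounts (n = n₀ + Σ ν·ξ):
  D: 707 − 2(301.9) = 103.2
  A: 0 + 1(301.9) − 2(123.3) = 55.3
  B: 0 + 3(123.3) = 369.9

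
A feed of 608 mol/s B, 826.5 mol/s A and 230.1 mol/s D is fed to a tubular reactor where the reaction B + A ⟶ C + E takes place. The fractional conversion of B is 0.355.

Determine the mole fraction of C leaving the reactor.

0.13

B reacted = 0.355 × 608 = 215.8 mol/s; ν_B = −1, so ξ = 215.8/1 = 215.8 mol/s.
Outlet amounts (n = n₀ + ν ξ):
  B: 608 − 1(215.8) = 392.2
  A: 826.5 − 1(215.8) = 610.7
  C: 0 + 1(215.8) = 215.8
  E: 0 + 1(215.8) = 215.8
  D: 230.1 (inert)
Total out = 1665 mol/s; y_C = 215.8 / 1665 = 0.1297.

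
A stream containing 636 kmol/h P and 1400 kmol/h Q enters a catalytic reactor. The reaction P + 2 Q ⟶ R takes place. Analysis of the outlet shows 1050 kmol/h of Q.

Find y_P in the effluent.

0.273

For Q: n = n₀ − 2ξ → 1050 = 1400 − 2ξ, giving ξ = 175 kmol/h.
Outlet amounts (n = n₀ + ν ξ):
  P: 636 − 1(175) = 461
  Q: 1400 − 2(175) = 1050
  R: 0 + 1(175) = 175
Total out = 1686 kmol/h; y_P = 461 / 1686 = 0.2734.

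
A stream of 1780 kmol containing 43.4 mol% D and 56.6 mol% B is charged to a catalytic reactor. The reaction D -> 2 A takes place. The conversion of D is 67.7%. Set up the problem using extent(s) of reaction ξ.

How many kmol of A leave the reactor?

D reacted = 0.677 × 772.5 = 523 kmol; ν_D = −1, so ξ = 523/1 = 523 kmol.
Outlet amounts (n = n₀ + ν ξ):
  D: 772.5 − 1(523) = 249.5
  A: 0 + 2(523) = 1046
  B: 1007 (inert)

1050 kmol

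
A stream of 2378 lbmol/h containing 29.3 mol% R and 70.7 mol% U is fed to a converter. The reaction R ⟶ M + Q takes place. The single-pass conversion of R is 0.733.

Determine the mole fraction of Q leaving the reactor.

0.177

R reacted = 0.733 × 696.8 = 510.7 lbmol/h; ν_R = −1, so ξ = 510.7/1 = 510.7 lbmol/h.
Outlet amounts (n = n₀ + ν ξ):
  R: 696.8 − 1(510.7) = 186
  M: 0 + 1(510.7) = 510.7
  Q: 0 + 1(510.7) = 510.7
  U: 1681 (inert)
Total out = 2889 lbmol/h; y_Q = 510.7 / 2889 = 0.1768.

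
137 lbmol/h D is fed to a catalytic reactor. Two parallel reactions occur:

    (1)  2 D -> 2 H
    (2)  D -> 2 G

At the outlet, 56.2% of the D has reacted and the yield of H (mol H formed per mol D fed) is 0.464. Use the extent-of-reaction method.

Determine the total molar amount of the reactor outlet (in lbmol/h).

Yield of H: 2ξ₁ / 137 = 0.464 → ξ₁ = 31.78 lbmol/h.
Conversion of D: 2ξ₁ + 1ξ₂ = 0.562 × 137 = 76.99 → ξ₂ = 13.43 lbmol/h.
Outlet amounts (n = n₀ + Σ ν·ξ):
  D: 137 − 2(31.78) − 1(13.43) = 60.01
  H: 0 + 2(31.78) = 63.57
  G: 0 + 2(13.43) = 26.85
Total out = 60.01 + 63.57 + 26.85 = 150.4 lbmol/h.

150 lbmol/h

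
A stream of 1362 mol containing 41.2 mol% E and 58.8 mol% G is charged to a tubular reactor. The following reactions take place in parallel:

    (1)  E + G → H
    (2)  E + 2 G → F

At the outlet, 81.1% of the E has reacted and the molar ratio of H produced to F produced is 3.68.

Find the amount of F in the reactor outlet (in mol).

Conversion of E: E consumed = 0.811 × 561.1 = 455.1 mol = 1ξ₁ + 1ξ₂.
Selectivity: 1ξ₁ / (1ξ₂) = 3.68 → ξ₁ = 3.68 ξ₂.
Substitute: (1·3.68 + 1) ξ₂ = 455.1 → ξ₂ = 97.24 mol, ξ₁ = 357.8 mol.
Outlet amounts (n = n₀ + Σ ν·ξ):
  E: 561.1 − 1(357.8) − 1(97.24) = 106.1
  G: 800.9 − 1(357.8) − 2(97.24) = 248.5
  H: 0 + 1(357.8) = 357.8
  F: 0 + 1(97.24) = 97.24

97.2 mol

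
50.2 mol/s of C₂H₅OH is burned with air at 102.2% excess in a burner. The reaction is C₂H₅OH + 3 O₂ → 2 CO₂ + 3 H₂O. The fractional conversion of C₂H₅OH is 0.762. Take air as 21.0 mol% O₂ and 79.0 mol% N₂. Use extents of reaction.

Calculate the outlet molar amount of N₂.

1150 mol/s

Stoichiometric O₂ = 3 × 50.2 = 150.6 mol/s; O₂ fed = 150.6 × 2.022 = 304.5 mol/s.
N₂ fed = 304.5 × 79/21 = 1146 mol/s.
Fuel reacted = 0.762 × 50.2 → ξ = 38.25 mol/s.
Outlet (n = n₀ + ν ξ):
  C₂H₅OH: 50.2 − 1(38.25) = 11.95
  O₂: 304.5 − 3(38.25) = 189.8
  N₂: 1146 (inert)
  CO₂: 0 + 2(38.25) = 76.5
  H₂O: 0 + 3(38.25) = 114.8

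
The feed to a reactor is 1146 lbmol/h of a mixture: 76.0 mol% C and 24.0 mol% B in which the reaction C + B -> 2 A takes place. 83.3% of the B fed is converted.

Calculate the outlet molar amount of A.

458 lbmol/h

B reacted = 0.833 × 275 = 229.1 lbmol/h; ν_B = −1, so ξ = 229.1/1 = 229.1 lbmol/h.
Outlet amounts (n = n₀ + ν ξ):
  C: 871 − 1(229.1) = 641.9
  B: 275 − 1(229.1) = 45.93
  A: 0 + 2(229.1) = 458.2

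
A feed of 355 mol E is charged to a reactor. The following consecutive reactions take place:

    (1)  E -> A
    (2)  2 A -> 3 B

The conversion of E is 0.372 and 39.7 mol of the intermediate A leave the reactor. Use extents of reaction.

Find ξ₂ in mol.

ξ₂ = 46.2 mol

Conversion of E: E consumed = 1ξ₁ = 0.372 × 355 → ξ₁ = 132.1 mol.
A balance: n_A = 0 + 1ξ₁ − 2ξ₂ = 39.7 → ξ₂ = (1·132.1 − 39.7)/2 = 46.18 mol.
Outlet amounts (n = n₀ + Σ ν·ξ):
  E: 355 − 1(132.1) = 222.9
  A: 0 + 1(132.1) − 2(46.18) = 39.7
  B: 0 + 3(46.18) = 138.5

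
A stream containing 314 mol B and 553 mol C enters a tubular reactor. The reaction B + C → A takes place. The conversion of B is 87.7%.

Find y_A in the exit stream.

B reacted = 0.877 × 314 = 275.4 mol; ν_B = −1, so ξ = 275.4/1 = 275.4 mol.
Outlet amounts (n = n₀ + ν ξ):
  B: 314 − 1(275.4) = 38.62
  C: 553 − 1(275.4) = 277.6
  A: 0 + 1(275.4) = 275.4
Total out = 591.6 mol; y_A = 275.4 / 591.6 = 0.4655.

0.465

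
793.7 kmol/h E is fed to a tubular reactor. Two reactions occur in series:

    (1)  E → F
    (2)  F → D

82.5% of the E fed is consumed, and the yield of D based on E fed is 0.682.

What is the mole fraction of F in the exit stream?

0.143

Conversion of E: E consumed = 1ξ₁ = 0.825 × 793.7 → ξ₁ = 654.8 kmol/h.
Yield of D: 1ξ₂ / 793.7 = 0.682 → ξ₂ = 541.3 kmol/h.
Outlet amounts (n = n₀ + Σ ν·ξ):
  E: 793.7 − 1(654.8) = 138.9
  F: 0 + 1(654.8) − 1(541.3) = 113.5
  D: 0 + 1(541.3) = 541.3
Total out = 793.7 kmol/h; y_F = 113.5 / 793.7 = 0.143.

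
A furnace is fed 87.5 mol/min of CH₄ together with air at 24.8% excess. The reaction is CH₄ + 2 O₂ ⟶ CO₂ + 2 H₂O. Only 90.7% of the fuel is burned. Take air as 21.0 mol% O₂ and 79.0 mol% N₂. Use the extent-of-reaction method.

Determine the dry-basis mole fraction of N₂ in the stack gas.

Stoichiometric O₂ = 2 × 87.5 = 175 mol/min; O₂ fed = 175 × 1.248 = 218.4 mol/min.
N₂ fed = 218.4 × 79/21 = 821.6 mol/min.
Fuel reacted = 0.907 × 87.5 → ξ = 79.36 mol/min.
Outlet (n = n₀ + ν ξ):
  CH₄: 87.5 − 1(79.36) = 8.138
  O₂: 218.4 − 2(79.36) = 59.68
  N₂: 821.6 (inert)
  CO₂: 0 + 1(79.36) = 79.36
  H₂O: 0 + 2(79.36) = 158.7
Dry total = 968.8 mol/min; y_N₂ (dry) = 821.6 / 968.8 = 0.8481.

0.848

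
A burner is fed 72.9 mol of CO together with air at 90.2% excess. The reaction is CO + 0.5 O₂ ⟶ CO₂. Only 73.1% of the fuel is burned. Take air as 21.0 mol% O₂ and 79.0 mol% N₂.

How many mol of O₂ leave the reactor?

42.7 mol

Stoichiometric O₂ = 0.5 × 72.9 = 36.45 mol; O₂ fed = 36.45 × 1.902 = 69.33 mol.
N₂ fed = 69.33 × 79/21 = 260.8 mol.
Fuel reacted = 0.731 × 72.9 → ξ = 53.29 mol.
Outlet (n = n₀ + ν ξ):
  CO: 72.9 − 1(53.29) = 19.61
  O₂: 69.33 − 0.5(53.29) = 42.68
  N₂: 260.8 (inert)
  CO₂: 0 + 1(53.29) = 53.29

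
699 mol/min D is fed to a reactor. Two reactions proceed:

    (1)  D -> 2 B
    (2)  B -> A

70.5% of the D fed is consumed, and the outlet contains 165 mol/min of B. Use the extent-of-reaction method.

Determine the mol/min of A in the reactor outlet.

821 mol/min

Conversion of D: D consumed = 1ξ₁ = 0.705 × 699 → ξ₁ = 492.8 mol/min.
B balance: n_B = 0 + 2ξ₁ − 1ξ₂ = 165 → ξ₂ = (2·492.8 − 165)/1 = 820.6 mol/min.
Outlet amounts (n = n₀ + Σ ν·ξ):
  D: 699 − 1(492.8) = 206.2
  B: 0 + 2(492.8) − 1(820.6) = 165
  A: 0 + 1(820.6) = 820.6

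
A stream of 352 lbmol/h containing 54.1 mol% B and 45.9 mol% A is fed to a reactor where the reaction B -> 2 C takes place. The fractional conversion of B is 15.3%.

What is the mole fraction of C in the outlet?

B reacted = 0.153 × 190.4 = 29.14 lbmol/h; ν_B = −1, so ξ = 29.14/1 = 29.14 lbmol/h.
Outlet amounts (n = n₀ + ν ξ):
  B: 190.4 − 1(29.14) = 161.3
  C: 0 + 2(29.14) = 58.27
  A: 161.6 (inert)
Total out = 381.1 lbmol/h; y_C = 58.27 / 381.1 = 0.1529.

0.153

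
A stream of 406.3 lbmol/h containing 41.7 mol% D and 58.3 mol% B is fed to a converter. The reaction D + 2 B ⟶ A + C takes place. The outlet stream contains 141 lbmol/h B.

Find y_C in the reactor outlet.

For B: n = n₀ − 2ξ → 141 = 236.9 − 2ξ, giving ξ = 47.94 lbmol/h.
Outlet amounts (n = n₀ + ν ξ):
  D: 169.4 − 1(47.94) = 121.5
  B: 236.9 − 2(47.94) = 141
  A: 0 + 1(47.94) = 47.94
  C: 0 + 1(47.94) = 47.94
Total out = 358.4 lbmol/h; y_C = 47.94 / 358.4 = 0.1338.

0.134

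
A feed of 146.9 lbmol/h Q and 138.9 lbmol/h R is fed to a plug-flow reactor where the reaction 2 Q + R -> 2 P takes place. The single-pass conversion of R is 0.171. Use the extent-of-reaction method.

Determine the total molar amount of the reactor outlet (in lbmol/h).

R reacted = 0.171 × 138.9 = 23.75 lbmol/h; ν_R = −1, so ξ = 23.75/1 = 23.75 lbmol/h.
Outlet amounts (n = n₀ + ν ξ):
  Q: 146.9 − 2(23.75) = 99.4
  R: 138.9 − 1(23.75) = 115.1
  P: 0 + 2(23.75) = 47.5
Total out = 99.4 + 115.1 + 47.5 = 262 lbmol/h.

262 lbmol/h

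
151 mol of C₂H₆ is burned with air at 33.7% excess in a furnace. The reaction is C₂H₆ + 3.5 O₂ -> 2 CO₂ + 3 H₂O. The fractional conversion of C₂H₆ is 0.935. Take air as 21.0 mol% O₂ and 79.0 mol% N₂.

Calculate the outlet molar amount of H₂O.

Stoichiometric O₂ = 3.5 × 151 = 528.5 mol; O₂ fed = 528.5 × 1.337 = 706.6 mol.
N₂ fed = 706.6 × 79/21 = 2658 mol.
Fuel reacted = 0.935 × 151 → ξ = 141.2 mol.
Outlet (n = n₀ + ν ξ):
  C₂H₆: 151 − 1(141.2) = 9.815
  O₂: 706.6 − 3.5(141.2) = 212.5
  N₂: 2658 (inert)
  CO₂: 0 + 2(141.2) = 282.4
  H₂O: 0 + 3(141.2) = 423.6

424 mol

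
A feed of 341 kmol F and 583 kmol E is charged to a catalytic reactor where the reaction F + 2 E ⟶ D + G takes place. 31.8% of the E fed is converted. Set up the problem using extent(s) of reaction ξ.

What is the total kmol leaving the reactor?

E reacted = 0.318 × 583 = 185.4 kmol; ν_E = −2, so ξ = 185.4/2 = 92.7 kmol.
Outlet amounts (n = n₀ + ν ξ):
  F: 341 − 1(92.7) = 248.3
  E: 583 − 2(92.7) = 397.6
  D: 0 + 1(92.7) = 92.7
  G: 0 + 1(92.7) = 92.7
Total out = 248.3 + 397.6 + 92.7 + 92.7 = 831.3 kmol.

831 kmol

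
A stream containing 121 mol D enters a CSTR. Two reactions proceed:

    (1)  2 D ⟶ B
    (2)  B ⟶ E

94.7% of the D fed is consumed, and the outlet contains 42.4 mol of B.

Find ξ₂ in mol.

Conversion of D: D consumed = 2ξ₁ = 0.947 × 121 → ξ₁ = 57.29 mol.
B balance: n_B = 0 + 1ξ₁ − 1ξ₂ = 42.4 → ξ₂ = (1·57.29 − 42.4)/1 = 14.89 mol.
Outlet amounts (n = n₀ + Σ ν·ξ):
  D: 121 − 2(57.29) = 6.413
  B: 0 + 1(57.29) − 1(14.89) = 42.4
  E: 0 + 1(14.89) = 14.89

ξ₂ = 14.9 mol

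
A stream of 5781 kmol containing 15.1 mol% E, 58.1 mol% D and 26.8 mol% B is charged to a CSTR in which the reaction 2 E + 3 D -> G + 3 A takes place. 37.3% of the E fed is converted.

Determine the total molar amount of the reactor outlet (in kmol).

E reacted = 0.373 × 872.9 = 325.6 kmol; ν_E = −2, so ξ = 325.6/2 = 162.8 kmol.
Outlet amounts (n = n₀ + ν ξ):
  E: 872.9 − 2(162.8) = 547.3
  D: 3359 − 3(162.8) = 2870
  G: 0 + 1(162.8) = 162.8
  A: 0 + 3(162.8) = 488.4
  B: 1549 (inert)
Total out = 547.3 + 2870 + 162.8 + 488.4 + 1549 = 5618 kmol.

5620 kmol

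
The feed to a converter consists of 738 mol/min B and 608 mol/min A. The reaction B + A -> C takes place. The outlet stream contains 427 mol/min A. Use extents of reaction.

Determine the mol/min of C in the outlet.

For A: n = n₀ − 1ξ → 427 = 608 − 1ξ, giving ξ = 181 mol/min.
Outlet amounts (n = n₀ + ν ξ):
  B: 738 − 1(181) = 557
  A: 608 − 1(181) = 427
  C: 0 + 1(181) = 181

181 mol/min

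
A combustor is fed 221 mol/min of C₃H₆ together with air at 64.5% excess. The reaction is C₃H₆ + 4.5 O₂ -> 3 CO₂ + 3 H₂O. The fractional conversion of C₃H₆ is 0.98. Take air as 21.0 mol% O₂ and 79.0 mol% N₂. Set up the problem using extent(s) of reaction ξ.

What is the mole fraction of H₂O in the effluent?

0.08

Stoichiometric O₂ = 4.5 × 221 = 994.5 mol/min; O₂ fed = 994.5 × 1.645 = 1636 mol/min.
N₂ fed = 1636 × 79/21 = 6154 mol/min.
Fuel reacted = 0.98 × 221 → ξ = 216.6 mol/min.
Outlet (n = n₀ + ν ξ):
  C₃H₆: 221 − 1(216.6) = 4.42
  O₂: 1636 − 4.5(216.6) = 661.3
  N₂: 6154 (inert)
  CO₂: 0 + 3(216.6) = 649.7
  H₂O: 0 + 3(216.6) = 649.7
Total out = 8120 mol/min; y_H₂O = 649.7 / 8120 = 0.08002.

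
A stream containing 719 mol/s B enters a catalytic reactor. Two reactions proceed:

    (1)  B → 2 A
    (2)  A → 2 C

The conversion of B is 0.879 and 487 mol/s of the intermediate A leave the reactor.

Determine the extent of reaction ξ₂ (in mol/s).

Conversion of B: B consumed = 1ξ₁ = 0.879 × 719 → ξ₁ = 632 mol/s.
A balance: n_A = 0 + 2ξ₁ − 1ξ₂ = 487 → ξ₂ = (2·632 − 487)/1 = 777 mol/s.
Outlet amounts (n = n₀ + Σ ν·ξ):
  B: 719 − 1(632) = 87
  A: 0 + 2(632) − 1(777) = 487
  C: 0 + 2(777) = 1554

ξ₂ = 777 mol/s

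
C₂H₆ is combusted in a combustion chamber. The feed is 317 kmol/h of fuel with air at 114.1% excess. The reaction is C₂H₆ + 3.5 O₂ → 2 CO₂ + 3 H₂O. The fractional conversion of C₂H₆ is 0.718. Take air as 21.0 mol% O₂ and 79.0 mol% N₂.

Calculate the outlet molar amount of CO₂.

Stoichiometric O₂ = 3.5 × 317 = 1110 kmol/h; O₂ fed = 1110 × 2.141 = 2375 kmol/h.
N₂ fed = 2375 × 79/21 = 8936 kmol/h.
Fuel reacted = 0.718 × 317 → ξ = 227.6 kmol/h.
Outlet (n = n₀ + ν ξ):
  C₂H₆: 317 − 1(227.6) = 89.39
  O₂: 2375 − 3.5(227.6) = 1579
  N₂: 8936 (inert)
  CO₂: 0 + 2(227.6) = 455.2
  H₂O: 0 + 3(227.6) = 682.8

455 kmol/h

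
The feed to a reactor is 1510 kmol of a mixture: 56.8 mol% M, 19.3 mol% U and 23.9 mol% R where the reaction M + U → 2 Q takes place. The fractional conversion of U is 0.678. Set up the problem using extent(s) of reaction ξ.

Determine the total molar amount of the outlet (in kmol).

1510 kmol

U reacted = 0.678 × 291.4 = 197.6 kmol; ν_U = −1, so ξ = 197.6/1 = 197.6 kmol.
Outlet amounts (n = n₀ + ν ξ):
  M: 857.7 − 1(197.6) = 660.1
  U: 291.4 − 1(197.6) = 93.84
  Q: 0 + 2(197.6) = 395.2
  R: 360.9 (inert)
Total out = 660.1 + 93.84 + 395.2 + 360.9 = 1510 kmol.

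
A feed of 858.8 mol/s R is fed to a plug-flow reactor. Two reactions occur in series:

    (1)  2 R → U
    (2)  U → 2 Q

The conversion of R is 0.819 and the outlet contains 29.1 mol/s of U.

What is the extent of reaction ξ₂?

ξ₂ = 323 mol/s

Conversion of R: R consumed = 2ξ₁ = 0.819 × 858.8 → ξ₁ = 351.7 mol/s.
U balance: n_U = 0 + 1ξ₁ − 1ξ₂ = 29.1 → ξ₂ = (1·351.7 − 29.1)/1 = 322.6 mol/s.
Outlet amounts (n = n₀ + Σ ν·ξ):
  R: 858.8 − 2(351.7) = 155.4
  U: 0 + 1(351.7) − 1(322.6) = 29.1
  Q: 0 + 2(322.6) = 645.2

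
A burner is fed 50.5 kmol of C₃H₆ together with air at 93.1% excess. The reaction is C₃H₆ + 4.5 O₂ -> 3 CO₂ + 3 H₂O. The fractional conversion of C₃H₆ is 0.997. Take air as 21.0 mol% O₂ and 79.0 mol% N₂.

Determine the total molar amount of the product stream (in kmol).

Stoichiometric O₂ = 4.5 × 50.5 = 227.2 kmol; O₂ fed = 227.2 × 1.931 = 438.8 kmol.
N₂ fed = 438.8 × 79/21 = 1651 kmol.
Fuel reacted = 0.997 × 50.5 → ξ = 50.35 kmol.
Outlet (n = n₀ + ν ξ):
  C₃H₆: 50.5 − 1(50.35) = 0.1515
  O₂: 438.8 − 4.5(50.35) = 212.3
  N₂: 1651 (inert)
  CO₂: 0 + 3(50.35) = 151
  H₂O: 0 + 3(50.35) = 151
Total out = 0.1515 + 212.3 + 1651 + 151 + 151 = 2165 kmol.

2170 kmol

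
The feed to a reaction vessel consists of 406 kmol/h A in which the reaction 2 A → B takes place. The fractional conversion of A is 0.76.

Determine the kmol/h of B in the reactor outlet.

A reacted = 0.76 × 406 = 308.6 kmol/h; ν_A = −2, so ξ = 308.6/2 = 154.3 kmol/h.
Outlet amounts (n = n₀ + ν ξ):
  A: 406 − 2(154.3) = 97.44
  B: 0 + 1(154.3) = 154.3

154 kmol/h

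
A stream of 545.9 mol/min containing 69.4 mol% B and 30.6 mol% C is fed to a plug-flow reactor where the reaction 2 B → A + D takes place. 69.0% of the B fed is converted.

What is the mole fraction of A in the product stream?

B reacted = 0.69 × 378.9 = 261.4 mol/min; ν_B = −2, so ξ = 261.4/2 = 130.7 mol/min.
Outlet amounts (n = n₀ + ν ξ):
  B: 378.9 − 2(130.7) = 117.4
  A: 0 + 1(130.7) = 130.7
  D: 0 + 1(130.7) = 130.7
  C: 167 (inert)
Total out = 545.9 mol/min; y_A = 130.7 / 545.9 = 0.2394.

0.239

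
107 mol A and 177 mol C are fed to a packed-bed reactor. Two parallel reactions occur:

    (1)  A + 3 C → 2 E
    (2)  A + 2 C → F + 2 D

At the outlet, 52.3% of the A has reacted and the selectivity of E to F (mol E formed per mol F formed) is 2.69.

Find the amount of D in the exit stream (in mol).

Conversion of A: A consumed = 0.523 × 107 = 55.96 mol = 1ξ₁ + 1ξ₂.
Selectivity: 2ξ₁ / (1ξ₂) = 2.69 → ξ₁ = 1.345 ξ₂.
Substitute: (1·1.345 + 1) ξ₂ = 55.96 → ξ₂ = 23.86 mol, ξ₁ = 32.1 mol.
Outlet amounts (n = n₀ + Σ ν·ξ):
  A: 107 − 1(32.1) − 1(23.86) = 51.04
  C: 177 − 3(32.1) − 2(23.86) = 32.98
  E: 0 + 2(32.1) = 64.19
  F: 0 + 1(23.86) = 23.86
  D: 0 + 2(23.86) = 47.73

47.7 mol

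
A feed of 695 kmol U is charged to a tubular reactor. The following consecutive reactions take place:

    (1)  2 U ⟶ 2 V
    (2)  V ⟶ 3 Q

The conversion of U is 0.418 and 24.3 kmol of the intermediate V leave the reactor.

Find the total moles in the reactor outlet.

Conversion of U: U consumed = 2ξ₁ = 0.418 × 695 → ξ₁ = 145.3 kmol.
V balance: n_V = 0 + 2ξ₁ − 1ξ₂ = 24.3 → ξ₂ = (2·145.3 − 24.3)/1 = 266.2 kmol.
Outlet amounts (n = n₀ + Σ ν·ξ):
  U: 695 − 2(145.3) = 404.5
  V: 0 + 2(145.3) − 1(266.2) = 24.3
  Q: 0 + 3(266.2) = 798.6
Total out = 404.5 + 24.3 + 798.6 = 1227 kmol.

1230 kmol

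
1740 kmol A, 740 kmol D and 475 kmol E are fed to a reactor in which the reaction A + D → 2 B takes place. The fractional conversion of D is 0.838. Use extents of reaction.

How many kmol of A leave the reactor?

1120 kmol

D reacted = 0.838 × 740 = 620.1 kmol; ν_D = −1, so ξ = 620.1/1 = 620.1 kmol.
Outlet amounts (n = n₀ + ν ξ):
  A: 1740 − 1(620.1) = 1120
  D: 740 − 1(620.1) = 119.9
  B: 0 + 2(620.1) = 1240
  E: 475 (inert)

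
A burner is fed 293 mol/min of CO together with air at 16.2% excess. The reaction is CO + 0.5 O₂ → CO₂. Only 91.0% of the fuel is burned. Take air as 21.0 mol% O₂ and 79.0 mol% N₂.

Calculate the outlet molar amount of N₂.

640 mol/min

Stoichiometric O₂ = 0.5 × 293 = 146.5 mol/min; O₂ fed = 146.5 × 1.162 = 170.2 mol/min.
N₂ fed = 170.2 × 79/21 = 640.4 mol/min.
Fuel reacted = 0.91 × 293 → ξ = 266.6 mol/min.
Outlet (n = n₀ + ν ξ):
  CO: 293 − 1(266.6) = 26.37
  O₂: 170.2 − 0.5(266.6) = 36.92
  N₂: 640.4 (inert)
  CO₂: 0 + 1(266.6) = 266.6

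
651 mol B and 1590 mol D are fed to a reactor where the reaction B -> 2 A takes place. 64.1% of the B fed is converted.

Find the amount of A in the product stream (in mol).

835 mol

B reacted = 0.641 × 651 = 417.3 mol; ν_B = −1, so ξ = 417.3/1 = 417.3 mol.
Outlet amounts (n = n₀ + ν ξ):
  B: 651 − 1(417.3) = 233.7
  A: 0 + 2(417.3) = 834.6
  D: 1590 (inert)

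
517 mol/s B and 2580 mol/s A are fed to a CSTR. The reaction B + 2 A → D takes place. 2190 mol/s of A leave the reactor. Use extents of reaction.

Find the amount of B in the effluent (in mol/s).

For A: n = n₀ − 2ξ → 2190 = 2580 − 2ξ, giving ξ = 195 mol/s.
Outlet amounts (n = n₀ + ν ξ):
  B: 517 − 1(195) = 322
  A: 2580 − 2(195) = 2190
  D: 0 + 1(195) = 195

322 mol/s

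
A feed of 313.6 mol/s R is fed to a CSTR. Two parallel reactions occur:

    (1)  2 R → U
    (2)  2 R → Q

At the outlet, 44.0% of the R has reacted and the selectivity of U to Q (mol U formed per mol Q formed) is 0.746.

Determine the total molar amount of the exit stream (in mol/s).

245 mol/s

Conversion of R: R consumed = 0.44 × 313.6 = 138 mol/s = 2ξ₁ + 2ξ₂.
Selectivity: 1ξ₁ / (1ξ₂) = 0.746 → ξ₁ = 0.746 ξ₂.
Substitute: (2·0.746 + 2) ξ₂ = 138 → ξ₂ = 39.51 mol/s, ξ₁ = 29.48 mol/s.
Outlet amounts (n = n₀ + Σ ν·ξ):
  R: 313.6 − 2(29.48) − 2(39.51) = 175.6
  U: 0 + 1(29.48) = 29.48
  Q: 0 + 1(39.51) = 39.51
Total out = 175.6 + 29.48 + 39.51 = 244.6 mol/s.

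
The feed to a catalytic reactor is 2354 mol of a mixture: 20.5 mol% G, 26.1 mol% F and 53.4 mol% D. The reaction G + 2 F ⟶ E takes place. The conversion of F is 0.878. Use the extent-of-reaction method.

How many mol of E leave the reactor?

F reacted = 0.878 × 614.4 = 539.4 mol; ν_F = −2, so ξ = 539.4/2 = 269.7 mol.
Outlet amounts (n = n₀ + ν ξ):
  G: 482.6 − 1(269.7) = 212.9
  F: 614.4 − 2(269.7) = 74.96
  E: 0 + 1(269.7) = 269.7
  D: 1257 (inert)

270 mol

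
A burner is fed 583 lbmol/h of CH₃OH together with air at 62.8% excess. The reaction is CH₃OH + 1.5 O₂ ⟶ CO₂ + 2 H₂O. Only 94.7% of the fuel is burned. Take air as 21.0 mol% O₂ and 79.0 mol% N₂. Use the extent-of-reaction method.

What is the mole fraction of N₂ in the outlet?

0.701

Stoichiometric O₂ = 1.5 × 583 = 874.5 lbmol/h; O₂ fed = 874.5 × 1.628 = 1424 lbmol/h.
N₂ fed = 1424 × 79/21 = 5356 lbmol/h.
Fuel reacted = 0.947 × 583 → ξ = 552.1 lbmol/h.
Outlet (n = n₀ + ν ξ):
  CH₃OH: 583 − 1(552.1) = 30.9
  O₂: 1424 − 1.5(552.1) = 595.5
  N₂: 5356 (inert)
  CO₂: 0 + 1(552.1) = 552.1
  H₂O: 0 + 2(552.1) = 1104
Total out = 7639 lbmol/h; y_N₂ = 5356 / 7639 = 0.7012.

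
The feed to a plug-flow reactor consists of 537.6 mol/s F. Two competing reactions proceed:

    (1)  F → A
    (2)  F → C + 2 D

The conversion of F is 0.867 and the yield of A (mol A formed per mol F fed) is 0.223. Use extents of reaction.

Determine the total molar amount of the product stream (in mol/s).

1230 mol/s

Yield of A: 1ξ₁ / 537.6 = 0.223 → ξ₁ = 119.9 mol/s.
Conversion of F: 1ξ₁ + 1ξ₂ = 0.867 × 537.6 = 466.1 → ξ₂ = 346.2 mol/s.
Outlet amounts (n = n₀ + Σ ν·ξ):
  F: 537.6 − 1(119.9) − 1(346.2) = 71.5
  A: 0 + 1(119.9) = 119.9
  C: 0 + 1(346.2) = 346.2
  D: 0 + 2(346.2) = 692.4
Total out = 71.5 + 119.9 + 346.2 + 692.4 = 1230 mol/s.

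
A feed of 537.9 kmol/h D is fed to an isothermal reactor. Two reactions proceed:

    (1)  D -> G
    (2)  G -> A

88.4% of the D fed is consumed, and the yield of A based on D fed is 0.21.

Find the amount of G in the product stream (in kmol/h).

Conversion of D: D consumed = 1ξ₁ = 0.884 × 537.9 → ξ₁ = 475.5 kmol/h.
Yield of A: 1ξ₂ / 537.9 = 0.21 → ξ₂ = 113 kmol/h.
Outlet amounts (n = n₀ + Σ ν·ξ):
  D: 537.9 − 1(475.5) = 62.4
  G: 0 + 1(475.5) − 1(113) = 362.5
  A: 0 + 1(113) = 113

363 kmol/h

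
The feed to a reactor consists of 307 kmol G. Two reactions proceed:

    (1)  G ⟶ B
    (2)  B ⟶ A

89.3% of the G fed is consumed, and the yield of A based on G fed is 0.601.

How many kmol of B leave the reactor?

Conversion of G: G consumed = 1ξ₁ = 0.893 × 307 → ξ₁ = 274.2 kmol.
Yield of A: 1ξ₂ / 307 = 0.601 → ξ₂ = 184.5 kmol.
Outlet amounts (n = n₀ + Σ ν·ξ):
  G: 307 − 1(274.2) = 32.85
  B: 0 + 1(274.2) − 1(184.5) = 89.64
  A: 0 + 1(184.5) = 184.5

89.6 kmol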